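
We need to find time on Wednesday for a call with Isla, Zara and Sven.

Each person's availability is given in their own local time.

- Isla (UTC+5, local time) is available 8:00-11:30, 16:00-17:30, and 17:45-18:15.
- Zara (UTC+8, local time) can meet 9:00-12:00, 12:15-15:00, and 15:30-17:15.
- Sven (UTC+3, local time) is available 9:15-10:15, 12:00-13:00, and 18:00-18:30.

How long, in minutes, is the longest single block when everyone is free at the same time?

Isla → UTC: 03:00–06:30, 11:00–12:30, 12:45–13:15.
Zara → UTC: 01:00–04:00, 04:15–07:00, 07:30–09:15.
Sven → UTC: 06:15–07:15, 09:00–10:00, 15:00–15:30.
Isla ∩ Zara: 03:00–04:00, 04:15–06:30.
Isla ∩ Zara ∩ Sven: 06:15–06:30.
Single common window of 15 minutes.

15 minutes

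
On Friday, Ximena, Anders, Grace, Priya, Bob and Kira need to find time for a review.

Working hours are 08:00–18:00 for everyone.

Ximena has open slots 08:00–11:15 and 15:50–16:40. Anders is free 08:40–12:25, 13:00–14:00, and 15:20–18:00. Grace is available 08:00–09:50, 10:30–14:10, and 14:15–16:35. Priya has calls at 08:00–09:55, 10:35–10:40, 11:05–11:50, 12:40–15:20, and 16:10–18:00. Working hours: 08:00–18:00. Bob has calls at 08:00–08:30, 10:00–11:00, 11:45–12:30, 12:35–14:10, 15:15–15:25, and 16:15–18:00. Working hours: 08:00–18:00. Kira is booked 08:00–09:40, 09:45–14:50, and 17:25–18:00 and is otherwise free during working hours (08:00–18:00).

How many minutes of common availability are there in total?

Priya free within 08:00–18:00: 09:55–10:35, 10:40–11:05, 11:50–12:40, 15:20–16:10.
Bob free within 08:00–18:00: 08:30–10:00, 11:00–11:45, 12:30–12:35, 14:10–15:15, 15:25–16:15.
Kira free within 08:00–18:00: 09:40–09:45, 14:50–17:25.
Ximena ∩ Anders: 08:40–11:15, 15:50–16:40.
Ximena ∩ Anders ∩ Grace: 08:40–09:50, 10:30–11:15, 15:50–16:35.
Ximena ∩ Anders ∩ Grace ∩ Priya: 10:30–10:35, 10:40–11:05, 15:50–16:10.
Ximena ∩ Anders ∩ Grace ∩ Priya ∩ Bob: 11:00–11:05, 15:50–16:10.
Ximena ∩ Anders ∩ Grace ∩ Priya ∩ Bob ∩ Kira: 15:50–16:10.
Total common minutes: 20.

20 minutes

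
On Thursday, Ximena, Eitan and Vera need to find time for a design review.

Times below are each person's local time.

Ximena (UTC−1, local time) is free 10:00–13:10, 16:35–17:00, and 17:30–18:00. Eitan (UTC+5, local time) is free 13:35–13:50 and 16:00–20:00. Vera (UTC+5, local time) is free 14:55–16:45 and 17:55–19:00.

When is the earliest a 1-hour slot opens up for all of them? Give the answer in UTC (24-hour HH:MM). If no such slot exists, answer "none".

12:55

Ximena → UTC: 11:00–14:10, 17:35–18:00, 18:30–19:00.
Eitan → UTC: 08:35–08:50, 11:00–15:00.
Vera → UTC: 09:55–11:45, 12:55–14:00.
Ximena ∩ Eitan: 11:00–14:10.
Ximena ∩ Eitan ∩ Vera: 11:00–11:45, 12:55–14:00.
Windows ≥ 60 min: 12:55–14:00.
Earliest such window starts at 12:55.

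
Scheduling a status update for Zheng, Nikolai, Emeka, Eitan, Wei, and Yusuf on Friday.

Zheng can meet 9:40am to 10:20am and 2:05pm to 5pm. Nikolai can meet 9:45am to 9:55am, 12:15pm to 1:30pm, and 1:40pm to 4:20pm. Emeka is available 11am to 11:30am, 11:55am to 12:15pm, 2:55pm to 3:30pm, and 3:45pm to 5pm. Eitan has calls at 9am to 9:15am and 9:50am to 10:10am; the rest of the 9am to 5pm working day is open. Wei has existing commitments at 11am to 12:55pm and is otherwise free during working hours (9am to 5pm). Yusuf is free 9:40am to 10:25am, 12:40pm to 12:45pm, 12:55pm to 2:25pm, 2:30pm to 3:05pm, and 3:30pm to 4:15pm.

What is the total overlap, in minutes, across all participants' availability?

40 minutes

Eitan free within 09:00–17:00: 09:15–09:50, 10:10–17:00.
Wei free within 09:00–17:00: 09:00–11:00, 12:55–17:00.
Zheng ∩ Nikolai: 09:45–09:55, 14:05–16:20.
Zheng ∩ Nikolai ∩ Emeka: 14:55–15:30, 15:45–16:20.
Zheng ∩ Nikolai ∩ Emeka ∩ Eitan: 14:55–15:30, 15:45–16:20.
Zheng ∩ Nikolai ∩ Emeka ∩ Eitan ∩ Wei: 14:55–15:30, 15:45–16:20.
Zheng ∩ Nikolai ∩ Emeka ∩ Eitan ∩ Wei ∩ Yusuf: 14:55–15:05, 15:45–16:15.
Total common minutes: 10 + 30 = 40.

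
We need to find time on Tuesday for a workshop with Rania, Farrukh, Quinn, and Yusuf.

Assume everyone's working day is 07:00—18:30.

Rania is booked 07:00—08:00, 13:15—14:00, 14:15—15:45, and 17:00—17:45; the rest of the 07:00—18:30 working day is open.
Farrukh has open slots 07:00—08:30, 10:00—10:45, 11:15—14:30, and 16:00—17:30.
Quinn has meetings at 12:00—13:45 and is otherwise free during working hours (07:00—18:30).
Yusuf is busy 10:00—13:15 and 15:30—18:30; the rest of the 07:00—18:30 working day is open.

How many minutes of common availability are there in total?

Rania free within 07:00–18:30: 08:00–13:15, 14:00–14:15, 15:45–17:00, 17:45–18:30.
Quinn free within 07:00–18:30: 07:00–12:00, 13:45–18:30.
Yusuf free within 07:00–18:30: 07:00–10:00, 13:15–15:30.
Rania ∩ Farrukh: 08:00–08:30, 10:00–10:45, 11:15–13:15, 14:00–14:15, 16:00–17:00.
Rania ∩ Farrukh ∩ Quinn: 08:00–08:30, 10:00–10:45, 11:15–12:00, 14:00–14:15, 16:00–17:00.
Rania ∩ Farrukh ∩ Quinn ∩ Yusuf: 08:00–08:30, 14:00–14:15.
Total common minutes: 30 + 15 = 45.

45 minutes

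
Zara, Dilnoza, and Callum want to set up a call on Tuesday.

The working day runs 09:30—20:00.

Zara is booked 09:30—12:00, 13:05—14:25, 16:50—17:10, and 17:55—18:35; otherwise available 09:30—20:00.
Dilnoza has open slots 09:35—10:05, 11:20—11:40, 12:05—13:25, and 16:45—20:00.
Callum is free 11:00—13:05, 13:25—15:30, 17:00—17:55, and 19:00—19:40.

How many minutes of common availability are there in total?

145 minutes

Zara free within 09:30–20:00: 12:00–13:05, 14:25–16:50, 17:10–17:55, 18:35–20:00.
Zara ∩ Dilnoza: 12:05–13:05, 16:45–16:50, 17:10–17:55, 18:35–20:00.
Zara ∩ Dilnoza ∩ Callum: 12:05–13:05, 17:10–17:55, 19:00–19:40.
Total common minutes: 60 + 45 + 40 = 145.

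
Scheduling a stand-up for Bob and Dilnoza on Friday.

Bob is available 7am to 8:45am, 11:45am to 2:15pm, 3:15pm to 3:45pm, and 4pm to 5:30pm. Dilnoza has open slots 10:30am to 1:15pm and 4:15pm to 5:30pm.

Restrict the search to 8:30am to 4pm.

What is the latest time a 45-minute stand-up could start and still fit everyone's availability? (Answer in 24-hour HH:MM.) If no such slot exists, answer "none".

12:30

Bob ∩ Dilnoza: 11:45–13:15, 16:15–17:30.
Restricted to 08:30–16:00: 11:45–13:15.
Windows ≥ 45 min: 11:45–13:15.
Latest start in the last window 11:45–13:15 is 13:15 − 45 min = 12:30.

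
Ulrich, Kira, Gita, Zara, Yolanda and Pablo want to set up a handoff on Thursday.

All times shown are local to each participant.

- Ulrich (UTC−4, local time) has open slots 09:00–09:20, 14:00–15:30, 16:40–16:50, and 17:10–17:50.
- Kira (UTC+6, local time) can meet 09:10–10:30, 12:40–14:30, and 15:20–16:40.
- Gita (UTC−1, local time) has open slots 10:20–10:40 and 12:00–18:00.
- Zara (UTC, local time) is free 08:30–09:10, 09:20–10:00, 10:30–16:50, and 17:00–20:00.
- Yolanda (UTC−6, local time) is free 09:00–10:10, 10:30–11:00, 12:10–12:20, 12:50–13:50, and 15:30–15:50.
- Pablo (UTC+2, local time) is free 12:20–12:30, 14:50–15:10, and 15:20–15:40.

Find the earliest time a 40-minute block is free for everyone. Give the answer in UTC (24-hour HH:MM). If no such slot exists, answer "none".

none

Ulrich → UTC: 13:00–13:20, 18:00–19:30, 20:40–20:50, 21:10–21:50.
Kira → UTC: 03:10–04:30, 06:40–08:30, 09:20–10:40.
Gita → UTC: 11:20–11:40, 13:00–19:00.
Zara → UTC: 08:30–09:10, 09:20–10:00, 10:30–16:50, 17:00–20:00.
Yolanda → UTC: 15:00–16:10, 16:30–17:00, 18:10–18:20, 18:50–19:50, 21:30–21:50.
Pablo → UTC: 10:20–10:30, 12:50–13:10, 13:20–13:40.
Ulrich ∩ Kira: (none).
Ulrich ∩ Kira ∩ Gita: (none).
Ulrich ∩ Kira ∩ Gita ∩ Zara: (none).
Ulrich ∩ Kira ∩ Gita ∩ Zara ∩ Yolanda: (none).
Ulrich ∩ Kira ∩ Gita ∩ Zara ∩ Yolanda ∩ Pablo: (none).
Windows ≥ 40 min: (none).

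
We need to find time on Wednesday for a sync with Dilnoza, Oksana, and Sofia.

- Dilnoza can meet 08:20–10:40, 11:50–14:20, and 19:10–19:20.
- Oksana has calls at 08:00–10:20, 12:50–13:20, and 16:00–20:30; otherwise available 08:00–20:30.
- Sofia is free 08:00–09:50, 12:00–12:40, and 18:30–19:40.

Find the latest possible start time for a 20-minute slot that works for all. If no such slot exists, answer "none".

12:20

Oksana free within 08:00–20:30: 10:20–12:50, 13:20–16:00.
Dilnoza ∩ Oksana: 10:20–10:40, 11:50–12:50, 13:20–14:20.
Dilnoza ∩ Oksana ∩ Sofia: 12:00–12:40.
Windows ≥ 20 min: 12:00–12:40.
Latest start in the last window 12:00–12:40 is 12:40 − 20 min = 12:20.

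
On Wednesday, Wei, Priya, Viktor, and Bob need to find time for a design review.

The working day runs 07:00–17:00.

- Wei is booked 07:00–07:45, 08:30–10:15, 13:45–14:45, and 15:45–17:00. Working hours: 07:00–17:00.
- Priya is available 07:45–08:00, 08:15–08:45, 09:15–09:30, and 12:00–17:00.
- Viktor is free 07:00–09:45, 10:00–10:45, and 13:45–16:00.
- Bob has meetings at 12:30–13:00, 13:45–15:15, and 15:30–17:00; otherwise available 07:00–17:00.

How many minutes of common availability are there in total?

45 minutes

Wei free within 07:00–17:00: 07:45–08:30, 10:15–13:45, 14:45–15:45.
Bob free within 07:00–17:00: 07:00–12:30, 13:00–13:45, 15:15–15:30.
Wei ∩ Priya: 07:45–08:00, 08:15–08:30, 12:00–13:45, 14:45–15:45.
Wei ∩ Priya ∩ Viktor: 07:45–08:00, 08:15–08:30, 14:45–15:45.
Wei ∩ Priya ∩ Viktor ∩ Bob: 07:45–08:00, 08:15–08:30, 15:15–15:30.
Total common minutes: 15 + 15 + 15 = 45.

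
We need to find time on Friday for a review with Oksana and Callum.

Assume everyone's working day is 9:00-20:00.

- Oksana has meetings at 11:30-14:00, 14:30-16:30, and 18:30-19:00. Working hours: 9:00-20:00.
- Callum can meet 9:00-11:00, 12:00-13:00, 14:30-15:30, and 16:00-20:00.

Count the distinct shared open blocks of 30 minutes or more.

3

Oksana free within 09:00–20:00: 09:00–11:30, 14:00–14:30, 16:30–18:30, 19:00–20:00.
Oksana ∩ Callum: 09:00–11:00, 16:30–18:30, 19:00–20:00.
Windows ≥ 30 min: 09:00–11:00, 16:30–18:30, 19:00–20:00.
That's 3 windows.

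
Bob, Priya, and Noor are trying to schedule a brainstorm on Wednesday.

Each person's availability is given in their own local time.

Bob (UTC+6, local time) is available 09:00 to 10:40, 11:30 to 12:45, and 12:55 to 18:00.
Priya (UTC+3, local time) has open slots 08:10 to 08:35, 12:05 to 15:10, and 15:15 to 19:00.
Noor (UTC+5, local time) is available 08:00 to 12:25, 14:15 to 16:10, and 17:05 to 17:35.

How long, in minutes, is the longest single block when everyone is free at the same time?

Bob → UTC: 03:00–04:40, 05:30–06:45, 06:55–12:00.
Priya → UTC: 05:10–05:35, 09:05–12:10, 12:15–16:00.
Noor → UTC: 03:00–07:25, 09:15–11:10, 12:05–12:35.
Bob ∩ Priya: 05:30–05:35, 09:05–12:00.
Bob ∩ Priya ∩ Noor: 05:30–05:35, 09:15–11:10.
Common window lengths: 5, 115 min; longest is 115.

115 minutes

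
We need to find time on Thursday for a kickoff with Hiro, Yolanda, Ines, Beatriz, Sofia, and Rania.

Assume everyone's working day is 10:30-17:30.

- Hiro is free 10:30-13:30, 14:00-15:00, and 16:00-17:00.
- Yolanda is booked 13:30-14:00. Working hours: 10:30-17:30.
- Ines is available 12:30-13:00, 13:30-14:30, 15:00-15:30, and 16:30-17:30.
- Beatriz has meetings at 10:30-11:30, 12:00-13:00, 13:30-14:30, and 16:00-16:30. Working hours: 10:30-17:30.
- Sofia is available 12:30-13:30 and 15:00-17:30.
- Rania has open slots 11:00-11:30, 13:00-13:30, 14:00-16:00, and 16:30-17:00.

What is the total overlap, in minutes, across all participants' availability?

Yolanda free within 10:30–17:30: 10:30–13:30, 14:00–17:30.
Beatriz free within 10:30–17:30: 11:30–12:00, 13:00–13:30, 14:30–16:00, 16:30–17:30.
Hiro ∩ Yolanda: 10:30–13:30, 14:00–15:00, 16:00–17:00.
Hiro ∩ Yolanda ∩ Ines: 12:30–13:00, 14:00–14:30, 16:30–17:00.
Hiro ∩ Yolanda ∩ Ines ∩ Beatriz: 16:30–17:00.
Hiro ∩ Yolanda ∩ Ines ∩ Beatriz ∩ Sofia: 16:30–17:00.
Hiro ∩ Yolanda ∩ Ines ∩ Beatriz ∩ Sofia ∩ Rania: 16:30–17:00.
Total common minutes: 30.

30 minutes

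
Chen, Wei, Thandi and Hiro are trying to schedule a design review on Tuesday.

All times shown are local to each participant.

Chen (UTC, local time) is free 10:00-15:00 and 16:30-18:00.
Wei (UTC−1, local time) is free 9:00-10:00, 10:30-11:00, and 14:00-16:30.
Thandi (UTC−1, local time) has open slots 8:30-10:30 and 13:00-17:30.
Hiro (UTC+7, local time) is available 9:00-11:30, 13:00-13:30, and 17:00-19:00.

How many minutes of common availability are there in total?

Chen → UTC: 10:00–15:00, 16:30–18:00.
Wei → UTC: 10:00–11:00, 11:30–12:00, 15:00–17:30.
Thandi → UTC: 09:30–11:30, 14:00–18:30.
Hiro → UTC: 02:00–04:30, 06:00–06:30, 10:00–12:00.
Chen ∩ Wei: 10:00–11:00, 11:30–12:00, 16:30–17:30.
Chen ∩ Wei ∩ Thandi: 10:00–11:00, 16:30–17:30.
Chen ∩ Wei ∩ Thandi ∩ Hiro: 10:00–11:00.
Total common minutes: 60.

60 minutes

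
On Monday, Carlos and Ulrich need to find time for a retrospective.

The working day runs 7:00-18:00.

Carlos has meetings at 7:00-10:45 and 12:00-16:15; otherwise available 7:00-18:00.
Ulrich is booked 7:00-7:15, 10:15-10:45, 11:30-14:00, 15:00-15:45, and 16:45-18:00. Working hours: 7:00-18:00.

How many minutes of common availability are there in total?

75 minutes

Carlos free within 07:00–18:00: 10:45–12:00, 16:15–18:00.
Ulrich free within 07:00–18:00: 07:15–10:15, 10:45–11:30, 14:00–15:00, 15:45–16:45.
Carlos ∩ Ulrich: 10:45–11:30, 16:15–16:45.
Total common minutes: 45 + 30 = 75.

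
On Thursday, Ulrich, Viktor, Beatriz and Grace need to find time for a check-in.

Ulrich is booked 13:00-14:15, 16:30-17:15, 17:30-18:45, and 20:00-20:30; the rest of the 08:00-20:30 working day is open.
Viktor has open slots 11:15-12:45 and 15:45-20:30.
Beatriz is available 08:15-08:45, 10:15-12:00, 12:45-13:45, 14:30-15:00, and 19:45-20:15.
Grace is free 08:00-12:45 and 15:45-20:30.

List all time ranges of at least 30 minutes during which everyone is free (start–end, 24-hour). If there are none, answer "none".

Ulrich free within 08:00–20:30: 08:00–13:00, 14:15–16:30, 17:15–17:30, 18:45–20:00.
Ulrich ∩ Viktor: 11:15–12:45, 15:45–16:30, 17:15–17:30, 18:45–20:00.
Ulrich ∩ Viktor ∩ Beatriz: 11:15–12:00, 19:45–20:00.
Ulrich ∩ Viktor ∩ Beatriz ∩ Grace: 11:15–12:00, 19:45–20:00.
Windows ≥ 30 min: 11:15–12:00.

11:15–12:00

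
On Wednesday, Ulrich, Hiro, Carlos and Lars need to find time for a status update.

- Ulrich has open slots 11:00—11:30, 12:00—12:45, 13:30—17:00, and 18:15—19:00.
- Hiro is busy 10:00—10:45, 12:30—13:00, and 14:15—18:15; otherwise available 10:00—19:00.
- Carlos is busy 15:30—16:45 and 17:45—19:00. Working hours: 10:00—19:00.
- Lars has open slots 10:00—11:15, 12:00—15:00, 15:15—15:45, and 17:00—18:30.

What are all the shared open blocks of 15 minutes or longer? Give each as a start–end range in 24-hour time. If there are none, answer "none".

11:00–11:15, 12:00–12:30, 13:30–14:15

Hiro free within 10:00–19:00: 10:45–12:30, 13:00–14:15, 18:15–19:00.
Carlos free within 10:00–19:00: 10:00–15:30, 16:45–17:45.
Ulrich ∩ Hiro: 11:00–11:30, 12:00–12:30, 13:30–14:15, 18:15–19:00.
Ulrich ∩ Hiro ∩ Carlos: 11:00–11:30, 12:00–12:30, 13:30–14:15.
Ulrich ∩ Hiro ∩ Carlos ∩ Lars: 11:00–11:15, 12:00–12:30, 13:30–14:15.
Windows ≥ 15 min: 11:00–11:15, 12:00–12:30, 13:30–14:15.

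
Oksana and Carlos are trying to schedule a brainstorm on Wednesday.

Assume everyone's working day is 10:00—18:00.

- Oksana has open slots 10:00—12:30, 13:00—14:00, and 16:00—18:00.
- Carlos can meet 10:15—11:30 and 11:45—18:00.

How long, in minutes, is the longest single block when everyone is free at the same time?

120 minutes

Oksana ∩ Carlos: 10:15–11:30, 11:45–12:30, 13:00–14:00, 16:00–18:00.
Common window lengths: 75, 45, 60, 120 min; longest is 120.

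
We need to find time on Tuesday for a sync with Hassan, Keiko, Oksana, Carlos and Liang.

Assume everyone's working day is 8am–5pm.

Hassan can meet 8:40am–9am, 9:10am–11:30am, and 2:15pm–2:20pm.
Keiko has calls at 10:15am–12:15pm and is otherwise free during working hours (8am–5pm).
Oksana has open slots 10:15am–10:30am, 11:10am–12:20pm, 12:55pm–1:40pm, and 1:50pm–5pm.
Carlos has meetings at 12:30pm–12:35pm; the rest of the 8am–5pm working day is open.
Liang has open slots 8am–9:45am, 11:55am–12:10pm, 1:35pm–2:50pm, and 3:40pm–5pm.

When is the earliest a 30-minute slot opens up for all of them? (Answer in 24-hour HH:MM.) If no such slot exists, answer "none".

Keiko free within 08:00–17:00: 08:00–10:15, 12:15–17:00.
Carlos free within 08:00–17:00: 08:00–12:30, 12:35–17:00.
Hassan ∩ Keiko: 08:40–09:00, 09:10–10:15, 14:15–14:20.
Hassan ∩ Keiko ∩ Oksana: 14:15–14:20.
Hassan ∩ Keiko ∩ Oksana ∩ Carlos: 14:15–14:20.
Hassan ∩ Keiko ∩ Oksana ∩ Carlos ∩ Liang: 14:15–14:20.
Windows ≥ 30 min: (none).

none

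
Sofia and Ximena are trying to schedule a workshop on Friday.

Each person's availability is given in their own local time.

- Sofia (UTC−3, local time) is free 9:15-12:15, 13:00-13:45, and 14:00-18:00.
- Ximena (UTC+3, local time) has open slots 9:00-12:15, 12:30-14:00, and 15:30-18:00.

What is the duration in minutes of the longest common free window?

150 minutes

Sofia → UTC: 12:15–15:15, 16:00–16:45, 17:00–21:00.
Ximena → UTC: 06:00–09:15, 09:30–11:00, 12:30–15:00.
Sofia ∩ Ximena: 12:30–15:00.
Single common window of 150 minutes.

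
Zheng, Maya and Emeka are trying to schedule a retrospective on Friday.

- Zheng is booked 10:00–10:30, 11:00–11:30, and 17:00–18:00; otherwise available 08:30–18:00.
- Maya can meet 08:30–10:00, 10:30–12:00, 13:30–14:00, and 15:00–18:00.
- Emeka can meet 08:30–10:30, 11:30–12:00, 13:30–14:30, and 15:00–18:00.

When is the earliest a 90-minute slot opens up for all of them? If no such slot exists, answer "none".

08:30

Zheng free within 08:30–18:00: 08:30–10:00, 10:30–11:00, 11:30–17:00.
Zheng ∩ Maya: 08:30–10:00, 10:30–11:00, 11:30–12:00, 13:30–14:00, 15:00–17:00.
Zheng ∩ Maya ∩ Emeka: 08:30–10:00, 11:30–12:00, 13:30–14:00, 15:00–17:00.
Windows ≥ 90 min: 08:30–10:00, 15:00–17:00.
Earliest such window starts at 08:30.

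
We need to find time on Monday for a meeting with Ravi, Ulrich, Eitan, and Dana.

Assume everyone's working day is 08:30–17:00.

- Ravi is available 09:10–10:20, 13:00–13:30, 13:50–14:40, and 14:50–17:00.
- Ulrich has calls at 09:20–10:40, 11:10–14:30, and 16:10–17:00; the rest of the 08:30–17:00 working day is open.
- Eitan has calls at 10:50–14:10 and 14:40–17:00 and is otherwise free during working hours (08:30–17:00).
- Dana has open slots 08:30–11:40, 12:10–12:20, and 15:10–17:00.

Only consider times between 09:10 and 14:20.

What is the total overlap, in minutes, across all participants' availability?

Ulrich free within 08:30–17:00: 08:30–09:20, 10:40–11:10, 14:30–16:10.
Eitan free within 08:30–17:00: 08:30–10:50, 14:10–14:40.
Ravi ∩ Ulrich: 09:10–09:20, 14:30–14:40, 14:50–16:10.
Ravi ∩ Ulrich ∩ Eitan: 09:10–09:20, 14:30–14:40.
Ravi ∩ Ulrich ∩ Eitan ∩ Dana: 09:10–09:20.
Restricted to 09:10–14:20: 09:10–09:20.
Total common minutes: 10.

10 minutes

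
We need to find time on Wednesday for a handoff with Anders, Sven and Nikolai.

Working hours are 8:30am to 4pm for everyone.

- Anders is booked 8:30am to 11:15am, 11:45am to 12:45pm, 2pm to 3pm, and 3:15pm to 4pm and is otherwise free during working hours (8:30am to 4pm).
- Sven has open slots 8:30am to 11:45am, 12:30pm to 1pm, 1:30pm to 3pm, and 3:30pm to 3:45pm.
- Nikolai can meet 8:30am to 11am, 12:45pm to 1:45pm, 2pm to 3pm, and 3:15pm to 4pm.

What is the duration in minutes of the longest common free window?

15 minutes

Anders free within 08:30–16:00: 11:15–11:45, 12:45–14:00, 15:00–15:15.
Anders ∩ Sven: 11:15–11:45, 12:45–13:00, 13:30–14:00.
Anders ∩ Sven ∩ Nikolai: 12:45–13:00, 13:30–13:45.
Common window lengths: 15, 15 min; longest is 15.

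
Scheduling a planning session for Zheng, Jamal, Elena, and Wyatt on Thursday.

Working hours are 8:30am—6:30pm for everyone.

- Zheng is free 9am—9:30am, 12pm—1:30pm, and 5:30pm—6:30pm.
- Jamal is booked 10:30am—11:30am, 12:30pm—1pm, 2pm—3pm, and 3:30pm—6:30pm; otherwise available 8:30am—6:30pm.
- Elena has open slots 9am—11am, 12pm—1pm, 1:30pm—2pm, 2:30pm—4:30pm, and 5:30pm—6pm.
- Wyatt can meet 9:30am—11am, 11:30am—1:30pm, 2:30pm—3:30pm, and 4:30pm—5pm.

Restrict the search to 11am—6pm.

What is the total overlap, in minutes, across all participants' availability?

Jamal free within 08:30–18:30: 08:30–10:30, 11:30–12:30, 13:00–14:00, 15:00–15:30.
Zheng ∩ Jamal: 09:00–09:30, 12:00–12:30, 13:00–13:30.
Zheng ∩ Jamal ∩ Elena: 09:00–09:30, 12:00–12:30.
Zheng ∩ Jamal ∩ Elena ∩ Wyatt: 12:00–12:30.
Restricted to 11:00–18:00: 12:00–12:30.
Total common minutes: 30.

30 minutes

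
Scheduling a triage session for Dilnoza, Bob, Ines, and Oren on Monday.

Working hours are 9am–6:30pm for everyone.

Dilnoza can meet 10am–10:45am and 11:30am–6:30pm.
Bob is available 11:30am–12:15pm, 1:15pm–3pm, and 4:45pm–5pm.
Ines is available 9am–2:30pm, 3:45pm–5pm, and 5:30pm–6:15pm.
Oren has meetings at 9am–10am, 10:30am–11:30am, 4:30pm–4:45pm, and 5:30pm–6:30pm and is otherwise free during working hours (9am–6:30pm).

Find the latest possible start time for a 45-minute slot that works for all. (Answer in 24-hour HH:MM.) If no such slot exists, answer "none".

13:45

Oren free within 09:00–18:30: 10:00–10:30, 11:30–16:30, 16:45–17:30.
Dilnoza ∩ Bob: 11:30–12:15, 13:15–15:00, 16:45–17:00.
Dilnoza ∩ Bob ∩ Ines: 11:30–12:15, 13:15–14:30, 16:45–17:00.
Dilnoza ∩ Bob ∩ Ines ∩ Oren: 11:30–12:15, 13:15–14:30, 16:45–17:00.
Windows ≥ 45 min: 11:30–12:15, 13:15–14:30.
Latest start in the last window 13:15–14:30 is 14:30 − 45 min = 13:45.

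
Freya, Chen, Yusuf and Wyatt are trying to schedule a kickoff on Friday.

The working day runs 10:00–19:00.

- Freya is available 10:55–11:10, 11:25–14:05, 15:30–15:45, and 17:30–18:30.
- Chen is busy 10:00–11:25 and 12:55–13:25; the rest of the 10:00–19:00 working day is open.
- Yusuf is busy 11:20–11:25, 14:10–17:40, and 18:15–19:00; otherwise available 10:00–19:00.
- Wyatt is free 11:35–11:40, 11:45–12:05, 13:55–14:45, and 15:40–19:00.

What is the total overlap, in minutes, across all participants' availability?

Chen free within 10:00–19:00: 11:25–12:55, 13:25–19:00.
Yusuf free within 10:00–19:00: 10:00–11:20, 11:25–14:10, 17:40–18:15.
Freya ∩ Chen: 11:25–12:55, 13:25–14:05, 15:30–15:45, 17:30–18:30.
Freya ∩ Chen ∩ Yusuf: 11:25–12:55, 13:25–14:05, 17:40–18:15.
Freya ∩ Chen ∩ Yusuf ∩ Wyatt: 11:35–11:40, 11:45–12:05, 13:55–14:05, 17:40–18:15.
Total common minutes: 5 + 20 + 10 + 35 = 70.

70 minutes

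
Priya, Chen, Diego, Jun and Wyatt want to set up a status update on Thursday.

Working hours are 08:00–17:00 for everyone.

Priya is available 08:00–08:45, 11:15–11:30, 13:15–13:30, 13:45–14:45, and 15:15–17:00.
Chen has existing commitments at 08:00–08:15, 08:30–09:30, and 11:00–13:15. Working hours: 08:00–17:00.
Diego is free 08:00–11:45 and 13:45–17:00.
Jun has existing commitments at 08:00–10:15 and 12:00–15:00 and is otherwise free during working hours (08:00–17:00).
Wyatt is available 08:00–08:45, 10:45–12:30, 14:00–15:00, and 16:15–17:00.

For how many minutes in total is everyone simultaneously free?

Chen free within 08:00–17:00: 08:15–08:30, 09:30–11:00, 13:15–17:00.
Jun free within 08:00–17:00: 10:15–12:00, 15:00–17:00.
Priya ∩ Chen: 08:15–08:30, 13:15–13:30, 13:45–14:45, 15:15–17:00.
Priya ∩ Chen ∩ Diego: 08:15–08:30, 13:45–14:45, 15:15–17:00.
Priya ∩ Chen ∩ Diego ∩ Jun: 15:15–17:00.
Priya ∩ Chen ∩ Diego ∩ Jun ∩ Wyatt: 16:15–17:00.
Total common minutes: 45.

45 minutes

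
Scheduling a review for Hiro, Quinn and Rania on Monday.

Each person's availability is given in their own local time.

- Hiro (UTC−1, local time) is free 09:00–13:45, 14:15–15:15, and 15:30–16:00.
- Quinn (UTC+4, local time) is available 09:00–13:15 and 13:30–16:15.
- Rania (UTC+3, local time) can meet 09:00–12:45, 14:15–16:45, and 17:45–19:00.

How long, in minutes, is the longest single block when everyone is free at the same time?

Hiro → UTC: 10:00–14:45, 15:15–16:15, 16:30–17:00.
Quinn → UTC: 05:00–09:15, 09:30–12:15.
Rania → UTC: 06:00–09:45, 11:15–13:45, 14:45–16:00.
Hiro ∩ Quinn: 10:00–12:15.
Hiro ∩ Quinn ∩ Rania: 11:15–12:15.
Single common window of 60 minutes.

60 minutes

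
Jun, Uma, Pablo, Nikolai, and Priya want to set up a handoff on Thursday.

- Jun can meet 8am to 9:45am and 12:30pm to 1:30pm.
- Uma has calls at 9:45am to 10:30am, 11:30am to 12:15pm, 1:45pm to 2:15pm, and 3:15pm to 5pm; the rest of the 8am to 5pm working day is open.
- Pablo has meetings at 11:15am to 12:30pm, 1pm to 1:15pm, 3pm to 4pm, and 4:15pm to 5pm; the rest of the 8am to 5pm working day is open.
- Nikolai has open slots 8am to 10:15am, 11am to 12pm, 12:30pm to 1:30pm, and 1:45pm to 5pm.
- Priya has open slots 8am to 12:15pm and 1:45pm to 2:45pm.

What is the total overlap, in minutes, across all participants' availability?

Uma free within 08:00–17:00: 08:00–09:45, 10:30–11:30, 12:15–13:45, 14:15–15:15.
Pablo free within 08:00–17:00: 08:00–11:15, 12:30–13:00, 13:15–15:00, 16:00–16:15.
Jun ∩ Uma: 08:00–09:45, 12:30–13:30.
Jun ∩ Uma ∩ Pablo: 08:00–09:45, 12:30–13:00, 13:15–13:30.
Jun ∩ Uma ∩ Pablo ∩ Nikolai: 08:00–09:45, 12:30–13:00, 13:15–13:30.
Jun ∩ Uma ∩ Pablo ∩ Nikolai ∩ Priya: 08:00–09:45.
Total common minutes: 105.

105 minutes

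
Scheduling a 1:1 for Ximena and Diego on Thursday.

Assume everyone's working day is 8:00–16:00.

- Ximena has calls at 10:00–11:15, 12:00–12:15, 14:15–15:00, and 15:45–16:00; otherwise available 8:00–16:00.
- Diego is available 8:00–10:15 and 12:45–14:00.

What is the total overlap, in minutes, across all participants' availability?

195 minutes

Ximena free within 08:00–16:00: 08:00–10:00, 11:15–12:00, 12:15–14:15, 15:00–15:45.
Ximena ∩ Diego: 08:00–10:00, 12:45–14:00.
Total common minutes: 120 + 75 = 195.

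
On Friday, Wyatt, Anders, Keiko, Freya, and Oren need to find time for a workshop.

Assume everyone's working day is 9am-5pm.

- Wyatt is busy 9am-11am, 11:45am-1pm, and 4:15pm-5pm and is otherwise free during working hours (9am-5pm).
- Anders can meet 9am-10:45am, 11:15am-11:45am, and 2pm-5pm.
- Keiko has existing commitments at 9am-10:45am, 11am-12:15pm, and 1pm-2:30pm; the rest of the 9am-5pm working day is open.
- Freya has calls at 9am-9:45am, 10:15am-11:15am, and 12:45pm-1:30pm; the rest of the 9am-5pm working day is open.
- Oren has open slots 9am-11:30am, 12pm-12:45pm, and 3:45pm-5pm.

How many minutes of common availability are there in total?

30 minutes

Wyatt free within 09:00–17:00: 11:00–11:45, 13:00–16:15.
Keiko free within 09:00–17:00: 10:45–11:00, 12:15–13:00, 14:30–17:00.
Freya free within 09:00–17:00: 09:45–10:15, 11:15–12:45, 13:30–17:00.
Wyatt ∩ Anders: 11:15–11:45, 14:00–16:15.
Wyatt ∩ Anders ∩ Keiko: 14:30–16:15.
Wyatt ∩ Anders ∩ Keiko ∩ Freya: 14:30–16:15.
Wyatt ∩ Anders ∩ Keiko ∩ Freya ∩ Oren: 15:45–16:15.
Total common minutes: 30.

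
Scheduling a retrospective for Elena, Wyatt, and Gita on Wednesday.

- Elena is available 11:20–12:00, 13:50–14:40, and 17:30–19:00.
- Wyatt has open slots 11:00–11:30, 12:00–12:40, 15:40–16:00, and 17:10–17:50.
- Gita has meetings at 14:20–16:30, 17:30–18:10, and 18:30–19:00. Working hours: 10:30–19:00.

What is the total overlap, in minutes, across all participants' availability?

10 minutes

Gita free within 10:30–19:00: 10:30–14:20, 16:30–17:30, 18:10–18:30.
Elena ∩ Wyatt: 11:20–11:30, 17:30–17:50.
Elena ∩ Wyatt ∩ Gita: 11:20–11:30.
Total common minutes: 10.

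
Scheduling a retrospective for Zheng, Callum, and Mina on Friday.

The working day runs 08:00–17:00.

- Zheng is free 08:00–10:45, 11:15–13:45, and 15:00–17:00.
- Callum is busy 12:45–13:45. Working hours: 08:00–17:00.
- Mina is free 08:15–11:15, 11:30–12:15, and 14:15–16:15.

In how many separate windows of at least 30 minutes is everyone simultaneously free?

Callum free within 08:00–17:00: 08:00–12:45, 13:45–17:00.
Zheng ∩ Callum: 08:00–10:45, 11:15–12:45, 15:00–17:00.
Zheng ∩ Callum ∩ Mina: 08:15–10:45, 11:30–12:15, 15:00–16:15.
Windows ≥ 30 min: 08:15–10:45, 11:30–12:15, 15:00–16:15.
That's 3 windows.

3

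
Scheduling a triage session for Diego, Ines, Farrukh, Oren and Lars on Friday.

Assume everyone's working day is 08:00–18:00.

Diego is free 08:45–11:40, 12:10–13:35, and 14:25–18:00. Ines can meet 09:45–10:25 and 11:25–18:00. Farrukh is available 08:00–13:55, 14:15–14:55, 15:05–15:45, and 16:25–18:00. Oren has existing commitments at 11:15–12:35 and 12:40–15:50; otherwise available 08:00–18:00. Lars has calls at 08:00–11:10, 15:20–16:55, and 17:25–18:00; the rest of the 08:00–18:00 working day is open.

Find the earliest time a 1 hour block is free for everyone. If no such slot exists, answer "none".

none

Oren free within 08:00–18:00: 08:00–11:15, 12:35–12:40, 15:50–18:00.
Lars free within 08:00–18:00: 11:10–15:20, 16:55–17:25.
Diego ∩ Ines: 09:45–10:25, 11:25–11:40, 12:10–13:35, 14:25–18:00.
Diego ∩ Ines ∩ Farrukh: 09:45–10:25, 11:25–11:40, 12:10–13:35, 14:25–14:55, 15:05–15:45, 16:25–18:00.
Diego ∩ Ines ∩ Farrukh ∩ Oren: 09:45–10:25, 12:35–12:40, 16:25–18:00.
Diego ∩ Ines ∩ Farrukh ∩ Oren ∩ Lars: 12:35–12:40, 16:55–17:25.
Windows ≥ 60 min: (none).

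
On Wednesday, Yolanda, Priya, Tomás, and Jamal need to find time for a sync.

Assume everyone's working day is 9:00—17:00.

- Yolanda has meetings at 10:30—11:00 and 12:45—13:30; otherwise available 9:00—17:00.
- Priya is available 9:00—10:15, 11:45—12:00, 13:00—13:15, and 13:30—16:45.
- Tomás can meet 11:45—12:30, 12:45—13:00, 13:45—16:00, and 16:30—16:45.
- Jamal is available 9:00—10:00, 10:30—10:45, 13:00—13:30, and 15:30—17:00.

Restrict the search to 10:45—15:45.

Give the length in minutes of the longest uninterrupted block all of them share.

Yolanda free within 09:00–17:00: 09:00–10:30, 11:00–12:45, 13:30–17:00.
Yolanda ∩ Priya: 09:00–10:15, 11:45–12:00, 13:30–16:45.
Yolanda ∩ Priya ∩ Tomás: 11:45–12:00, 13:45–16:00, 16:30–16:45.
Yolanda ∩ Priya ∩ Tomás ∩ Jamal: 15:30–16:00, 16:30–16:45.
Restricted to 10:45–15:45: 15:30–15:45.
Single common window of 15 minutes.

15 minutes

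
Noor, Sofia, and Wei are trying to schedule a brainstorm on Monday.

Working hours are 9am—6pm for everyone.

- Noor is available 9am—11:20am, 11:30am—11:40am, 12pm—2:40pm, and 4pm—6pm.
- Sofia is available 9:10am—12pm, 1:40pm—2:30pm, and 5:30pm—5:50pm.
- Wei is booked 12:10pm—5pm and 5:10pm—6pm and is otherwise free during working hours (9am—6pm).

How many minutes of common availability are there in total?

140 minutes

Wei free within 09:00–18:00: 09:00–12:10, 17:00–17:10.
Noor ∩ Sofia: 09:10–11:20, 11:30–11:40, 13:40–14:30, 17:30–17:50.
Noor ∩ Sofia ∩ Wei: 09:10–11:20, 11:30–11:40.
Total common minutes: 130 + 10 = 140.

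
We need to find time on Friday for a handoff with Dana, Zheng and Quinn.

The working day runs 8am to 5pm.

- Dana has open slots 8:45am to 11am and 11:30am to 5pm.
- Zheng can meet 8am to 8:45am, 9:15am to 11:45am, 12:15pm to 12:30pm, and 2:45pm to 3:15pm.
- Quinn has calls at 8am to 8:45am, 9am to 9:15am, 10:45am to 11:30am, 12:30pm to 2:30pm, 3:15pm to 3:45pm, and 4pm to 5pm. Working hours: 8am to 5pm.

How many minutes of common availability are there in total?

Quinn free within 08:00–17:00: 08:45–09:00, 09:15–10:45, 11:30–12:30, 14:30–15:15, 15:45–16:00.
Dana ∩ Zheng: 09:15–11:00, 11:30–11:45, 12:15–12:30, 14:45–15:15.
Dana ∩ Zheng ∩ Quinn: 09:15–10:45, 11:30–11:45, 12:15–12:30, 14:45–15:15.
Total common minutes: 90 + 15 + 15 + 30 = 150.

150 minutes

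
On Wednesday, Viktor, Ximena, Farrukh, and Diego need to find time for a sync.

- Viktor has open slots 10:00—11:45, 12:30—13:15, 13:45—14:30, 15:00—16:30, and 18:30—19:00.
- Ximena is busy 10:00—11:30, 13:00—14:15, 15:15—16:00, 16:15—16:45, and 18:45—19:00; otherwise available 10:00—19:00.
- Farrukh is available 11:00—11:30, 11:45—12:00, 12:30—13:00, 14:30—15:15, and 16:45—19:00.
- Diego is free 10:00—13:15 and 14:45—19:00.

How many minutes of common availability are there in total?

60 minutes

Ximena free within 10:00–19:00: 11:30–13:00, 14:15–15:15, 16:00–16:15, 16:45–18:45.
Viktor ∩ Ximena: 11:30–11:45, 12:30–13:00, 14:15–14:30, 15:00–15:15, 16:00–16:15, 18:30–18:45.
Viktor ∩ Ximena ∩ Farrukh: 12:30–13:00, 15:00–15:15, 18:30–18:45.
Viktor ∩ Ximena ∩ Farrukh ∩ Diego: 12:30–13:00, 15:00–15:15, 18:30–18:45.
Total common minutes: 30 + 15 + 15 = 60.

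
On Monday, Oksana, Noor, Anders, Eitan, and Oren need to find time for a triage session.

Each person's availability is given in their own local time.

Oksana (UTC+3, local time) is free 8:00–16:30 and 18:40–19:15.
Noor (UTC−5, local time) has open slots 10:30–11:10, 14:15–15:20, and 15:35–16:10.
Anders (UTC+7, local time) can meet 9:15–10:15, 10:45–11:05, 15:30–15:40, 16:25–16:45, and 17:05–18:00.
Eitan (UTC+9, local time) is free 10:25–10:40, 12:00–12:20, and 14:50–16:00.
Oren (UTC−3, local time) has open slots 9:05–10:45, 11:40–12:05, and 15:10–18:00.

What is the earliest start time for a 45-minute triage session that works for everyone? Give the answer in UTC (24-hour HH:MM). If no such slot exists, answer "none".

none

Oksana → UTC: 05:00–13:30, 15:40–16:15.
Noor → UTC: 15:30–16:10, 19:15–20:20, 20:35–21:10.
Anders → UTC: 02:15–03:15, 03:45–04:05, 08:30–08:40, 09:25–09:45, 10:05–11:00.
Eitan → UTC: 01:25–01:40, 03:00–03:20, 05:50–07:00.
Oren → UTC: 12:05–13:45, 14:40–15:05, 18:10–21:00.
Oksana ∩ Noor: 15:40–16:10.
Oksana ∩ Noor ∩ Anders: (none).
Oksana ∩ Noor ∩ Anders ∩ Eitan: (none).
Oksana ∩ Noor ∩ Anders ∩ Eitan ∩ Oren: (none).
Windows ≥ 45 min: (none).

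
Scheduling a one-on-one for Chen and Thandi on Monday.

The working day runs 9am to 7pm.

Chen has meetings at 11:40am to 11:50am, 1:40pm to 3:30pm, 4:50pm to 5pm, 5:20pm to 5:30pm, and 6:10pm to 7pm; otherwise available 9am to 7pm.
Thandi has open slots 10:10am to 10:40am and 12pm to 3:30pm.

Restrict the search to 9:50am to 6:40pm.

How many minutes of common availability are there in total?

Chen free within 09:00–19:00: 09:00–11:40, 11:50–13:40, 15:30–16:50, 17:00–17:20, 17:30–18:10.
Chen ∩ Thandi: 10:10–10:40, 12:00–13:40.
Restricted to 09:50–18:40: 10:10–10:40, 12:00–13:40.
Total common minutes: 30 + 100 = 130.

130 minutes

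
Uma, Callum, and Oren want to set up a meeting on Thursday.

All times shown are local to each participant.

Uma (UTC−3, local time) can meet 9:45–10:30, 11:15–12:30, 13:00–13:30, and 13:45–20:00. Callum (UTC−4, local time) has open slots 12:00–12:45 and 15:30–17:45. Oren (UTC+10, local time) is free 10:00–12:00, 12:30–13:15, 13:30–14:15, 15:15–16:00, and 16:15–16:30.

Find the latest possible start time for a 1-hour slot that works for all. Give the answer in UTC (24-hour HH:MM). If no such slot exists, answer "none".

Uma → UTC: 12:45–13:30, 14:15–15:30, 16:00–16:30, 16:45–23:00.
Callum → UTC: 16:00–16:45, 19:30–21:45.
Oren → UTC: 00:00–02:00, 02:30–03:15, 03:30–04:15, 05:15–06:00, 06:15–06:30.
Uma ∩ Callum: 16:00–16:30, 19:30–21:45.
Uma ∩ Callum ∩ Oren: (none).
Windows ≥ 60 min: (none).

none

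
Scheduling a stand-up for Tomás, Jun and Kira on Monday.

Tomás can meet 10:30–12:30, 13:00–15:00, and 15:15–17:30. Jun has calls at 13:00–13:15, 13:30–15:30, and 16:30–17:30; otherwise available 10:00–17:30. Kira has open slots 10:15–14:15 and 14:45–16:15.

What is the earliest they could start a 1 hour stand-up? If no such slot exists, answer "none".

10:30

Jun free within 10:00–17:30: 10:00–13:00, 13:15–13:30, 15:30–16:30.
Tomás ∩ Jun: 10:30–12:30, 13:15–13:30, 15:30–16:30.
Tomás ∩ Jun ∩ Kira: 10:30–12:30, 13:15–13:30, 15:30–16:15.
Windows ≥ 60 min: 10:30–12:30.
Earliest such window starts at 10:30.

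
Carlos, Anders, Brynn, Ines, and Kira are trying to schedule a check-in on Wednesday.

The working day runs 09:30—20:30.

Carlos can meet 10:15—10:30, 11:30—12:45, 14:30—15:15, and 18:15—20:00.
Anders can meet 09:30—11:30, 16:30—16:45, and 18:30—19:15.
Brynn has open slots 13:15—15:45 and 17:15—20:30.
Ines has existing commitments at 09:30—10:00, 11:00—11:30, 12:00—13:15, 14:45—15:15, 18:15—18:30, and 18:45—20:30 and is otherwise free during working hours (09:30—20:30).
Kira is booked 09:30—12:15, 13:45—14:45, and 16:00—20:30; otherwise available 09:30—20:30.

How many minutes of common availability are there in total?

0 minutes

Ines free within 09:30–20:30: 10:00–11:00, 11:30–12:00, 13:15–14:45, 15:15–18:15, 18:30–18:45.
Kira free within 09:30–20:30: 12:15–13:45, 14:45–16:00.
Carlos ∩ Anders: 10:15–10:30, 18:30–19:15.
Carlos ∩ Anders ∩ Brynn: 18:30–19:15.
Carlos ∩ Anders ∩ Brynn ∩ Ines: 18:30–18:45.
Carlos ∩ Anders ∩ Brynn ∩ Ines ∩ Kira: (none).
Total common minutes: 0.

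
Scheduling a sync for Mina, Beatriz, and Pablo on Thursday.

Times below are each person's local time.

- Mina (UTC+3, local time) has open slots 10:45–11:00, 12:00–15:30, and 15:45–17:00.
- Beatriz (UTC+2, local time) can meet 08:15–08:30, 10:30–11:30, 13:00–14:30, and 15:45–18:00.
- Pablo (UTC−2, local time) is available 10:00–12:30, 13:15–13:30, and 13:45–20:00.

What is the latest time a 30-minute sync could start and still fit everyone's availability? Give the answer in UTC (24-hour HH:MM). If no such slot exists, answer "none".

Mina → UTC: 07:45–08:00, 09:00–12:30, 12:45–14:00.
Beatriz → UTC: 06:15–06:30, 08:30–09:30, 11:00–12:30, 13:45–16:00.
Pablo → UTC: 12:00–14:30, 15:15–15:30, 15:45–22:00.
Mina ∩ Beatriz: 09:00–09:30, 11:00–12:30, 13:45–14:00.
Mina ∩ Beatriz ∩ Pablo: 12:00–12:30, 13:45–14:00.
Windows ≥ 30 min: 12:00–12:30.
Latest start in the last window 12:00–12:30 is 12:30 − 30 min = 12:00.

12:00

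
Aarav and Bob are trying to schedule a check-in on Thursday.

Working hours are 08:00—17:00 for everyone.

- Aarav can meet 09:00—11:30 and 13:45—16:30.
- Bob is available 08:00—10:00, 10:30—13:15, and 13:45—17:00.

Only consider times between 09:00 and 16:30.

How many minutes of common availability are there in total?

285 minutes

Aarav ∩ Bob: 09:00–10:00, 10:30–11:30, 13:45–16:30.
Restricted to 09:00–16:30: 09:00–10:00, 10:30–11:30, 13:45–16:30.
Total common minutes: 60 + 60 + 165 = 285.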